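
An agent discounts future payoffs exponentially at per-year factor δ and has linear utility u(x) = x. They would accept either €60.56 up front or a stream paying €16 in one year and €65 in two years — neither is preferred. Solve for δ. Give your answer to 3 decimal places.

Present value of the stream is 16·δ + 65·δ². Indifference gives 16δ + 65δ² = 60.56.
So 65δ² + 16δ − 60.56 = 0.
By the quadratic formula (taking the positive root), δ = (−16 + √16001.60) / 130 ≈ 0.850.

δ ≈ 0.850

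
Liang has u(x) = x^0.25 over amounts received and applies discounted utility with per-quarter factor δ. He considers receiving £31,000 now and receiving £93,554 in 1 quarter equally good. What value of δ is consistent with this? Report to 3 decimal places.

Indifference means u(31000) = δ · u(93554), so δ = u(31000)/u(93554).
With u(x) = x^0.25: δ = 31000^0.25/93554^0.25 = (31000/93554)^0.25 = 0.75871.

δ ≈ 0.759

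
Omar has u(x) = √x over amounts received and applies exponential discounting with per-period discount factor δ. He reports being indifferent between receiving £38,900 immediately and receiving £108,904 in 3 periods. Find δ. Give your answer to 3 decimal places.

δ ≈ 0.842

Indifference means u(38900) = δ^3 · u(108904), so δ^3 = u(38900)/u(108904).
With u(x) = √x: δ^3 = √38900/√108904 = √(38900/108904) = 0.59766.
So δ = 0.59766^(1/3) ≈ 0.842.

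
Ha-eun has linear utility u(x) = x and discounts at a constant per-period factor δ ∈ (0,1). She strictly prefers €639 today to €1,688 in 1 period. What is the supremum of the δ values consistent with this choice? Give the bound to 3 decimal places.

δ < 0.379

The preference means 639 > δ·1688.
So δ < 639/1688 = 0.37855.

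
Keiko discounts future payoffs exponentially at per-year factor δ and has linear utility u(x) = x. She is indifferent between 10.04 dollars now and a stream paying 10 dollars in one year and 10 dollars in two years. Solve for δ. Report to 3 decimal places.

δ ≈ 0.620

The stream is worth 10δ + 10δ² today, so 10δ + 10δ² = 10.04.
Rearranged: 10δ² + 10δ − 10.04 = 0.
By the quadratic formula (taking the positive root), δ = (−10 + √501.60) / 20 ≈ 0.620.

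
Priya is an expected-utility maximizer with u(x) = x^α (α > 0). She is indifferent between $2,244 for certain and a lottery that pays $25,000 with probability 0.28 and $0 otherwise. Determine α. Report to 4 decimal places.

α ≈ 0.5281

The lottery's expected utility is 0.28·u(25000) + 0.72·u(0) = 0.28·25000^α (since u(0) = 0 for α > 0).
Setting u(2244) equal to that: 2244^α = 0.28·25000^α ⇒ (2244/25000)^α = 0.28.
α = ln(0.28) / ln(2244/25000) = -1.2729657/-2.4106158 ≈ 0.5281.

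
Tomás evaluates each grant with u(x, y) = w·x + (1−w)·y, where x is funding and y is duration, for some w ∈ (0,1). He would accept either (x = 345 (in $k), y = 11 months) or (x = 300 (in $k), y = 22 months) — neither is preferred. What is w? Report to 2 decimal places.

Indifference: w·345 + (1−w)·11 = w·300 + (1−w)·22.
Collecting terms: w·45 = (1−w)·11.
Hence w = 11/(45+11) = 11/56 = 0.20.

w = 0.20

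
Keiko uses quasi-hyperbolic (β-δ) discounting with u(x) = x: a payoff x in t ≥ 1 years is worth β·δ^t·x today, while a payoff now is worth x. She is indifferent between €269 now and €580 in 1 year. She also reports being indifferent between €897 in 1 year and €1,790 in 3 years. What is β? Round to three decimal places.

β ≈ 0.655

Both payoffs in the second observation are in the future, so β drops out: δ^1·897 = δ^3·1790 ⇒ δ^2 = 897/1790 = 0.50112, so δ = 0.70790.
Substituting δ into 269 = β·δ·580: β = 269/(410.580) ≈ 0.655.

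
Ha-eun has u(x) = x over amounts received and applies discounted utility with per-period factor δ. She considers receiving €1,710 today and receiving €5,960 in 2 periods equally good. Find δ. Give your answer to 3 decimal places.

The payoff in 2 periods is discounted by δ^2, so u(1710) = δ^2·u(5960) and δ^2 = u(1710)/u(5960).
With u(x) = x: δ^2 = 1710/5960 = 0.28691.
So δ = 0.28691^(1/2) ≈ 0.536.

δ ≈ 0.536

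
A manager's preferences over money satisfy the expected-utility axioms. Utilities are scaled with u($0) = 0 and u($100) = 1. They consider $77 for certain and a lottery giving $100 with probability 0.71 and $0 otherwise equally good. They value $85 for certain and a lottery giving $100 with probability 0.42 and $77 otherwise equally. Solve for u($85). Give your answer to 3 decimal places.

First, u($77) = 0.71·u($100) + 0.29·u($0) = 0.71.
Chaining: u($85) = 0.42·1.00 + 0.58·0.71 = 0.8318.

0.832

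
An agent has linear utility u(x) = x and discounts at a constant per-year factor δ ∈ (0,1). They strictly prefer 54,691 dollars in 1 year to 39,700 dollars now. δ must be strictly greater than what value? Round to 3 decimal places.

δ > 0.726

Comparing present values: 39700 < δ·54691.
So δ > 39700/54691 = 0.72590.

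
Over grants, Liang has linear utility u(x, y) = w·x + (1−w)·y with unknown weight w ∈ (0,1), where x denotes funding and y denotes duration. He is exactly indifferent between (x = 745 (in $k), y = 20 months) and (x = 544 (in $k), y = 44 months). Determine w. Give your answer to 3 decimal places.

Equating utilities: w·745 + (1−w)·20 = w·544 + (1−w)·44.
w·(745−544) = (1−w)·(44−20), i.e. w·201 = (1−w)·24.
So w/(1−w) = 24/201 = 0.1194, giving w = 24/(201+24) = 0.107.

w = 0.107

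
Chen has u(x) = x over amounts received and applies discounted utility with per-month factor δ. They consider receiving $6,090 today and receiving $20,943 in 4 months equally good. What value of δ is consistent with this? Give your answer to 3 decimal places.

δ ≈ 0.734

Equating discounted utilities: u(6090) = δ^4·u(20943) ⇒ δ^4 = u(6090)/u(20943).
With u(x) = x: δ^4 = 6090/20943 = 0.29079.
So δ = 0.29079^(1/4) ≈ 0.734.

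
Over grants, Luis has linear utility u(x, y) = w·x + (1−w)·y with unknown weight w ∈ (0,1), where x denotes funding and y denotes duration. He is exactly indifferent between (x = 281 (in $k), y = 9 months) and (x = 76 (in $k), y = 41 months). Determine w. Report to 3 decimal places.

w = 0.135

Indifference: w·281 + (1−w)·9 = w·76 + (1−w)·41.
Rearranging, 205·w − 32·(1−w) = 0.
So w/(1−w) = 32/205 = 0.1561, giving w = 32/(205+32) = 0.135.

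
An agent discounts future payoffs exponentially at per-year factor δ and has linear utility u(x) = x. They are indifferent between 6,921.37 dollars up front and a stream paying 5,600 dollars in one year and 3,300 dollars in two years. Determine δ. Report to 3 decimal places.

Present value of the stream is 5600·δ + 3300·δ². Indifference gives 5600δ + 3300δ² = 6921.37.
That is, 3300δ² + 5600δ − 6921.37 = 0, a quadratic in δ.
δ = (−5600 + √(5600² + 4·3300·6921.37)) / (2·3300) = (−5600 + √122722084.00) / 6600 ≈ 0.830.

δ ≈ 0.830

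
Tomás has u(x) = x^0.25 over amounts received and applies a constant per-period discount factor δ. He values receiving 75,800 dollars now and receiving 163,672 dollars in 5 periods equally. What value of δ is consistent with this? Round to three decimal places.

δ ≈ 0.962

Equating discounted utilities: u(75800) = δ^5·u(163672) ⇒ δ^5 = u(75800)/u(163672).
With u(x) = x^0.25: δ^5 = 75800^0.25/163672^0.25 = (75800/163672)^0.25 = 0.82494.
Hence δ = (0.82494)^(1/5) = 0.96224.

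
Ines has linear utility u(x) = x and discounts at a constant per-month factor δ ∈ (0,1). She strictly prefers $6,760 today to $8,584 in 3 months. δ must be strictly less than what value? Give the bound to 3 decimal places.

The preference means 6760 > δ^3·8584.
So δ^3 < 6760/8584 = 0.78751; taking the cube root of both positive sides preserves the inequality.
δ < (6760/8584)^(1/3) ≈ 0.923.

δ < 0.923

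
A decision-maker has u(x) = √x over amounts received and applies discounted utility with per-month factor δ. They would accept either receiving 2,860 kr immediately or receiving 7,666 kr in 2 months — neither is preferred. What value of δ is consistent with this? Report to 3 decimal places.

Equating discounted utilities: u(2860) = δ^2·u(7666) ⇒ δ^2 = u(2860)/u(7666).
With u(x) = √x: δ^2 = √2860/√7666 = √(2860/7666) = 0.61080.
Taking the square root: δ = 0.61080^(1/2) ≈ 0.782.

δ ≈ 0.782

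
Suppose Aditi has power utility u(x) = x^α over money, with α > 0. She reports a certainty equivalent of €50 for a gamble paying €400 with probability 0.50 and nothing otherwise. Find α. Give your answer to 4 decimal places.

α ≈ 0.3333

EU(lottery) = 0.50·400^α + 0.50·0 = 0.50·400^α.
Setting u(50) equal to that: 50^α = 0.50·400^α ⇒ (50/400)^α = 0.50.
Take logs: α = ln 0.50 / ln(50/400) ≈ 0.333333.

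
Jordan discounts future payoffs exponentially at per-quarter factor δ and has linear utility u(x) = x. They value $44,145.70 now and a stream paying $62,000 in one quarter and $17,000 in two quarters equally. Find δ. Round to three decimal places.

δ ≈ 0.610

Equating present values: 44145.70 = 62000δ + 17000δ².
So 17000δ² + 62000δ − 44145.70 = 0.
δ = (−62000 + √(62000² + 4·17000·44145.70)) / (2·17000) = (−62000 + √6845907600.00) / 34000 ≈ 0.610.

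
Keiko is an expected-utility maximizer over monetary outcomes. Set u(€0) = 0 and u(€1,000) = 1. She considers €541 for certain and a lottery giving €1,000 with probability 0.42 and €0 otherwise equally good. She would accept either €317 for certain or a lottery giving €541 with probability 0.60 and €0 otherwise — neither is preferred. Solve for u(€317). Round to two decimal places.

From the first indifference, u(€541) = 0.42·u(€1,000) + 0.58·u(€0) = 0.42·1 + 0.58·0 = 0.42.
Then u(€317) = 0.60·u(€541) + 0.40·u(€0) = 0.60·0.42 + 0.40·0.00 = 0.2520.

0.25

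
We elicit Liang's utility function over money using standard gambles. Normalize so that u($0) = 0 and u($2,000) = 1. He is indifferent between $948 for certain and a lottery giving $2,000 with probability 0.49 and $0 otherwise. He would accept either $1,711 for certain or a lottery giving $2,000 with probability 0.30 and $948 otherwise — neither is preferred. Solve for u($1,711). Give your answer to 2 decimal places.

0.64

The first gamble pins u($948): it must equal 0.49·1 + 0.51·0 = 0.49.
Chaining: u($1,711) = 0.30·1.00 + 0.70·0.49 = 0.6430.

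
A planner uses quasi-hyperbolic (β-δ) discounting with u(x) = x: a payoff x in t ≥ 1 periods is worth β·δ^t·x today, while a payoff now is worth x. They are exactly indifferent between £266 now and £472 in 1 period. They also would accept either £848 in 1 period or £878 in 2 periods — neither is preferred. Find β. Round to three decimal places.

Both payoffs in the second observation are in the future, so β drops out: δ^1·848 = δ^2·878 ⇒ δ = 848/878 = 0.96583.
Substituting δ into 266 = β·δ·472: β = 266/(455.872) ≈ 0.583.

β ≈ 0.583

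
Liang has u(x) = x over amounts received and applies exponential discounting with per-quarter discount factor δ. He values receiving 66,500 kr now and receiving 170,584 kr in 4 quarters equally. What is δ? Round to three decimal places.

δ ≈ 0.790

Indifference means u(66500) = δ^4 · u(170584), so δ^4 = u(66500)/u(170584).
With u(x) = x: δ^4 = 66500/170584 = 0.38984.
Hence δ = (0.38984)^(1/4) = 0.79017.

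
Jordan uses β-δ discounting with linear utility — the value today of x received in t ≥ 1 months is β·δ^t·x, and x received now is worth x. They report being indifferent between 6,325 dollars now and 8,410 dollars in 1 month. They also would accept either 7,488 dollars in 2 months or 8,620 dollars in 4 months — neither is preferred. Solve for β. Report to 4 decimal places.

β ≈ 0.8069

Both payoffs in the second observation are in the future, so β drops out: δ^2·7488 = δ^4·8620 ⇒ δ^2 = 7488/8620 = 0.86868, so δ = 0.93203.
Now use the now-vs-future pair: 6325 = β·δ·8410 gives β = 6325/(0.93203·8410) ≈ 0.8069.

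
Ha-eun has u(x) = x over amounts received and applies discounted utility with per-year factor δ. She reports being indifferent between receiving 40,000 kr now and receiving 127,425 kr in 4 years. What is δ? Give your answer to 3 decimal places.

δ ≈ 0.749

Equating discounted utilities: u(40000) = δ^4·u(127425) ⇒ δ^4 = u(40000)/u(127425).
With u(x) = x: δ^4 = 40000/127425 = 0.31391.
So δ = 0.31391^(1/4) ≈ 0.749.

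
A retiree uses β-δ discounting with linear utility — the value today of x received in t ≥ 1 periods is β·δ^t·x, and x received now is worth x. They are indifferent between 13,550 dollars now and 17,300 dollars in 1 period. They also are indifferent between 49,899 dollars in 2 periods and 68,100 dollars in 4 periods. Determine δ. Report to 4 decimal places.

From the later pair, β·δ^2·49899 = β·δ^4·68100; dividing through, δ^2 = 49899/68100 = 0.73273, so δ = 0.85600.

δ ≈ 0.8560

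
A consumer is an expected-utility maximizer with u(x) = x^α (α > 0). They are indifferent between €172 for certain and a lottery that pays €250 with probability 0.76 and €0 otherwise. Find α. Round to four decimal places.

α ≈ 0.7339

The lottery's expected utility is 0.76·u(250) + 0.24·u(0) = 0.76·250^α (since u(0) = 0 for α > 0).
Indifference: 172^α = 0.76·250^α, so (172/250)^α = 0.76.
Taking logs: α·ln(172/250) = ln(0.76), so α = -0.2744368 / -0.3739664 ≈ 0.7339.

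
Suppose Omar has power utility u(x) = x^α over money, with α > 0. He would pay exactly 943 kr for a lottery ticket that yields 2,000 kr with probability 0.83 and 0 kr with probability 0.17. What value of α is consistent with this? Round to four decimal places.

α ≈ 0.2478

EU(lottery) = 0.83·2000^α + 0.17·0 = 0.83·2000^α.
Setting u(943) equal to that: 943^α = 0.83·2000^α ⇒ (943/2000)^α = 0.83.
Take logs: α = ln 0.83 / ln(943/2000) ≈ 0.247833.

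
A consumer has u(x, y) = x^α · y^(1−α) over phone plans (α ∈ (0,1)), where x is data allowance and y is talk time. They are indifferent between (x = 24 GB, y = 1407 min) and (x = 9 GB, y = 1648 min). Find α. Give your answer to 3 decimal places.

α ≈ 0.139

The Cobb–Douglas utilities coincide, so 24^α·1407^(1−α) = 9^α·1648^(1−α).
Taking logs: α·ln 24 + (1−α)·ln 1407 = α·ln 9 + (1−α)·ln 1648, i.e. α·0.980829 = (1−α)·0.158103.
So α/(1−α) = (0.158103)/(0.980829) = 0.161193, and α = 0.161193/1.161193 ≈ 0.139.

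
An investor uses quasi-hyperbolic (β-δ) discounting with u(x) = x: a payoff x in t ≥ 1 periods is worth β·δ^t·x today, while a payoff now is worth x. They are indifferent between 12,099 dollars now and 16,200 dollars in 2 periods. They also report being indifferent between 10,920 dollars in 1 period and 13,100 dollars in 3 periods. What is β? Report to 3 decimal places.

β ≈ 0.896

Both payoffs in the second observation are in the future, so β drops out: δ^1·10920 = δ^3·13100 ⇒ δ^2 = 10920/13100 = 0.83359, so δ = 0.91301.
The first indifference: 12099 = β·δ^2·16200, so β = 12099/(δ^2·16200) = 12099/(0.83359·16200) ≈ 0.896.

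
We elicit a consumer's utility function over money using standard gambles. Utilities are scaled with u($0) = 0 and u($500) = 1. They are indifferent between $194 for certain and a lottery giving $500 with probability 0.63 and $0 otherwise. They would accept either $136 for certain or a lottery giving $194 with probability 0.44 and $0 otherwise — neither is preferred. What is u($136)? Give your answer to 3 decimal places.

The first gamble pins u($194): it must equal 0.63·1 + 0.37·0 = 0.63.
The second indifference gives u($136) = 0.44·u($194) + 0.56·u($0) = 0.44·0.63 + 0.56·0.00 = 0.2772.

0.277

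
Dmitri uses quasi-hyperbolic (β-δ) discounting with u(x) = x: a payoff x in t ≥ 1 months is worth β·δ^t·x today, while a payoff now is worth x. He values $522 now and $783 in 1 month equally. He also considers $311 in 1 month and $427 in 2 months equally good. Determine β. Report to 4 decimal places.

From the later pair, β·δ^1·311 = β·δ^2·427; dividing through, δ = 311/427 = 0.72834.
Now use the now-vs-future pair: 522 = β·δ·783 gives β = 522/(0.72834·783) ≈ 0.9153.

β ≈ 0.9153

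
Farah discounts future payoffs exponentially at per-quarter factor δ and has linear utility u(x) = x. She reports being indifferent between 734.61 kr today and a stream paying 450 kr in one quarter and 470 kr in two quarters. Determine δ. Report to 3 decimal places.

δ ≈ 0.860

Present value of the stream is 450·δ + 470·δ². Indifference gives 450δ + 470δ² = 734.61.
That is, 470δ² + 450δ − 734.61 = 0, a quadratic in δ.
By the quadratic formula (taking the positive root), δ = (−450 + √1583566.80) / 940 ≈ 0.860.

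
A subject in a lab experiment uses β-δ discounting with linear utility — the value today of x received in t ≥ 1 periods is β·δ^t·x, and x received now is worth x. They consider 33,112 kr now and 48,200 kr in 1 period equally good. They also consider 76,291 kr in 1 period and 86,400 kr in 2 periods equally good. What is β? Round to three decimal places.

β ≈ 0.778

The second indifference involves only future payoffs, so β cancels: β·δ^1·76291 = β·δ^2·86400, giving δ = 76291/86400 = 0.88300.
The first indifference: 33112 = β·δ·48200, so β = 33112/(δ·48200) = 33112/(0.88300·48200) ≈ 0.778.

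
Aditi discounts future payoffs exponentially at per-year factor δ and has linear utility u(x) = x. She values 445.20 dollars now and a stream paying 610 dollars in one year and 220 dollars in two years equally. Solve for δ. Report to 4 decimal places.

Present value of the stream is 610·δ + 220·δ². Indifference gives 610δ + 220δ² = 445.20.
So 220δ² + 610δ − 445.20 = 0.
The positive root is δ = [−610 + √(610² + 4·220·445.20)] / (2·220) = (−610 + 874.000)/440 ≈ 0.6000.

δ ≈ 0.6000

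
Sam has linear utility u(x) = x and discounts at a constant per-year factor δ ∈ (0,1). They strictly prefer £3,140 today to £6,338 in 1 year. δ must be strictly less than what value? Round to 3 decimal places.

δ < 0.495

Comparing present values: 3140 > δ·6338.
So δ < 3140/6338 = 0.49542.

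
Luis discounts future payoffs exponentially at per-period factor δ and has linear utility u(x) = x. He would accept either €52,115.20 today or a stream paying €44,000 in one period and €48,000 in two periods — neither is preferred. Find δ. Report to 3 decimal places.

δ ≈ 0.680

Present value of the stream is 44000·δ + 48000·δ². Indifference gives 44000δ + 48000δ² = 52115.20.
So 48000δ² + 44000δ − 52115.20 = 0.
δ = (−44000 + √(44000² + 4·48000·52115.20)) / (2·48000) = (−44000 + √11942118400.00) / 96000 ≈ 0.680.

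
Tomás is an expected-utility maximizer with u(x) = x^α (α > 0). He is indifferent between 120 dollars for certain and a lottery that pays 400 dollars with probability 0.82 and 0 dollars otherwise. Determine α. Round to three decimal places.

α ≈ 0.165

Since u(0) = 0, the lottery's EU is 0.82·400^α.
Indifference: 120^α = 0.82·400^α, so (120/400)^α = 0.82.
Take logs: α = ln 0.82 / ln(120/400) ≈ 0.16483.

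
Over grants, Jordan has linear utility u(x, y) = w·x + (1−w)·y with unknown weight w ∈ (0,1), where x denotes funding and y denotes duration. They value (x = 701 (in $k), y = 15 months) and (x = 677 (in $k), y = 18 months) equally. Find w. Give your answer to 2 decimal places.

w = 0.11

Equating utilities: w·701 + (1−w)·15 = w·677 + (1−w)·18.
Rearranging, 24·w − 3·(1−w) = 0.
Hence w = 3/(24+3) = 3/27 = 0.11.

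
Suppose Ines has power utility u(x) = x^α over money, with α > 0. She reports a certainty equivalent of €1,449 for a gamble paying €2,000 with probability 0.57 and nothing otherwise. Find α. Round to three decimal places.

Since u(0) = 0, the lottery's EU is 0.57·2000^α.
Setting u(1449) equal to that: 1449^α = 0.57·2000^α ⇒ (1449/2000)^α = 0.57.
α = ln(0.57) / ln(1449/2000) = -0.562119/-0.322274 ≈ 1.744.

α ≈ 1.744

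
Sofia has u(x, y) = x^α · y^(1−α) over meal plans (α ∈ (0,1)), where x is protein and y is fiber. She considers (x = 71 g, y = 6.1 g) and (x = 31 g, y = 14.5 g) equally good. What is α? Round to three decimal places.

Set the two utilities equal: 71^α·6.1^(1−α) = 31^α·14.5^(1−α).
Taking logs: α·ln 71 + (1−α)·ln 6.1 = α·ln 31 + (1−α)·ln 14.5, i.e. α·0.828693 = (1−α)·0.865860.
So α/(1−α) = (0.865860)/(0.828693) = 1.044850, and α = 1.044850/2.044850 ≈ 0.511.

α ≈ 0.511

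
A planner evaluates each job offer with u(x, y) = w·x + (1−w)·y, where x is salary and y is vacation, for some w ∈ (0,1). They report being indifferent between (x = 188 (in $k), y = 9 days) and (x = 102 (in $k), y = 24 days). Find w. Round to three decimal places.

w = 0.149

Indifference: w·188 + (1−w)·9 = w·102 + (1−w)·24.
Collecting terms: w·86 = (1−w)·15.
Hence w = 15/(86+15) = 15/101 = 0.149.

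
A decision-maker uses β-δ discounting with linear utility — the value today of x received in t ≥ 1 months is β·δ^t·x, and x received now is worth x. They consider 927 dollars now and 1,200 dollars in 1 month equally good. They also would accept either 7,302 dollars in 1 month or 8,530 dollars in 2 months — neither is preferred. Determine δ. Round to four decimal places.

δ ≈ 0.8560

From the later pair, β·δ^1·7302 = β·δ^2·8530; dividing through, δ = 7302/8530 = 0.85604.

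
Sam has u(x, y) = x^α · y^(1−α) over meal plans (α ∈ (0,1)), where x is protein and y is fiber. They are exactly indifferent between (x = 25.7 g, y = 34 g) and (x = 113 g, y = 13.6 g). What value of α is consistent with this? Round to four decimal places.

α ≈ 0.3822

Indifference: 25.7^α · 34^(1−α) = 113^α · 13.6^(1−α).
Rearrange to (25.7/113)^α = (13.6/34)^(1−α) and take logs: α·-1.4808968 = (1−α)·-0.9162907.
With A = -1.4808968 and B = -0.9162907: α·A = (1−α)·B, so α = B/(A+B) = -0.9162907/-2.3971875 ≈ 0.3822.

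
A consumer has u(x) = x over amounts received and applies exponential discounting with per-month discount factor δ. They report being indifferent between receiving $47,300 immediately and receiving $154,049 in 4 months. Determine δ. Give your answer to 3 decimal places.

The payoff in 4 months is discounted by δ^4, so u(47300) = δ^4·u(154049) and δ^4 = u(47300)/u(154049).
With u(x) = x: δ^4 = 47300/154049 = 0.30705.
Hence δ = (0.30705)^(1/4) = 0.74439.

δ ≈ 0.744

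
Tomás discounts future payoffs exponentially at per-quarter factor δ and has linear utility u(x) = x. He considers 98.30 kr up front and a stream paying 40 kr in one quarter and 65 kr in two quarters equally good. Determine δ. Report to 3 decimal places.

δ ≈ 0.960

Present value of the stream is 40·δ + 65·δ². Indifference gives 40δ + 65δ² = 98.30.
Rearranged: 65δ² + 40δ − 98.30 = 0.
The positive root is δ = [−40 + √(40² + 4·65·98.30)] / (2·65) = (−40 + 164.797)/130 ≈ 0.960.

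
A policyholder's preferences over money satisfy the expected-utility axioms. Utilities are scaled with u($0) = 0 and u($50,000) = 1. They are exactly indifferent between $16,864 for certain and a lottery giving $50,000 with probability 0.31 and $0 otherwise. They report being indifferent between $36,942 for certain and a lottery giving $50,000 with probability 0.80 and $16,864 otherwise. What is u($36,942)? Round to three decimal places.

The first gamble pins u($16,864): it must equal 0.31·1 + 0.69·0 = 0.31.
Chaining: u($36,942) = 0.80·1.00 + 0.20·0.31 = 0.8620.

0.862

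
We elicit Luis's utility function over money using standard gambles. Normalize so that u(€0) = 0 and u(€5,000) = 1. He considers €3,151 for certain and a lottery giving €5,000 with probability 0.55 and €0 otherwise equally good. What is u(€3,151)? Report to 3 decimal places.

By the standard-gamble method, u(€3,151) is just the indifference probability on the best outcome: 0.55.

0.550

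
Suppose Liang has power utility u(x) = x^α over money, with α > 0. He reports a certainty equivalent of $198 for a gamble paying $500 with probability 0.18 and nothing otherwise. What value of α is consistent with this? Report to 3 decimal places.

Since u(0) = 0, the lottery's EU is 0.18·500^α.
Setting u(198) equal to that: 198^α = 0.18·500^α ⇒ (198/500)^α = 0.18.
Taking logs: α·ln(198/500) = ln(0.18), so α = -1.714798 / -0.926341 ≈ 1.851.

α ≈ 1.851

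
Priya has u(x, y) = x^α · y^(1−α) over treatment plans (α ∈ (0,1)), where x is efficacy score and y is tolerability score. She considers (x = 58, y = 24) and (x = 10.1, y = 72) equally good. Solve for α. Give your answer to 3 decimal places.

α ≈ 0.386

Set the two utilities equal: 58^α·24^(1−α) = 10.1^α·72^(1−α).
(58/10.1)^α = (72/24)^(1−α); take logs: α·ln(58/10.1) = (1−α)·ln(72/24), i.e. α·1.747908 = (1−α)·1.098612.
With A = 1.747908 and B = 1.098612: α·A = (1−α)·B, so α = B/(A+B) = 1.098612/2.846520 ≈ 0.386.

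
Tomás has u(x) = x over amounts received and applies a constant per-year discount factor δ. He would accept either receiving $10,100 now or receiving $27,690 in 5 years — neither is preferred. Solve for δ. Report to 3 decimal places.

The payoff in 5 years is discounted by δ^5, so u(10100) = δ^5·u(27690) and δ^5 = u(10100)/u(27690).
With u(x) = x: δ^5 = 10100/27690 = 0.36475.
Taking the 5th root: δ = 0.36475^(1/5) ≈ 0.817.

δ ≈ 0.817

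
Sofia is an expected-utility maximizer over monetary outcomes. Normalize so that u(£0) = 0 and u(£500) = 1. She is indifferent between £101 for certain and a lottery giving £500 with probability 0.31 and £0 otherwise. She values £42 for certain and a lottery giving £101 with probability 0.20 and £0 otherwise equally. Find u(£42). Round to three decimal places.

First, u(£101) = 0.31·u(£500) + 0.69·u(£0) = 0.31.
Then u(£42) = 0.20·u(£101) + 0.80·u(£0) = 0.20·0.31 + 0.80·0.00 = 0.0620.

0.062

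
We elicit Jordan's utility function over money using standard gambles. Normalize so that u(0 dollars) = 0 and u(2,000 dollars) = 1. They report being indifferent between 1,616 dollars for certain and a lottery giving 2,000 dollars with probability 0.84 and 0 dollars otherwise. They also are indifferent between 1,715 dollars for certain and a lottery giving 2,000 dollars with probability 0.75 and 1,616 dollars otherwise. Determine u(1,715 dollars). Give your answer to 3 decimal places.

0.960

From the first indifference, u(1,616 dollars) = 0.84·u(2,000 dollars) + 0.16·u(0 dollars) = 0.84·1 + 0.16·0 = 0.84.
Then u(1,715 dollars) = 0.75·u(2,000 dollars) + 0.25·u(1,616 dollars) = 0.75·1.00 + 0.25·0.84 = 0.9600.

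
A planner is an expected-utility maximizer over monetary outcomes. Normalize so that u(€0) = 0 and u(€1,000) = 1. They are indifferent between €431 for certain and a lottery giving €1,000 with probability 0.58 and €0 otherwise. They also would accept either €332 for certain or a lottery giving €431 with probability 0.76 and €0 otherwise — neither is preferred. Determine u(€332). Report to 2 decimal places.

First, u(€431) = 0.58·u(€1,000) + 0.42·u(€0) = 0.58.
Then u(€332) = 0.76·u(€431) + 0.24·u(€0) = 0.76·0.58 + 0.24·0.00 = 0.4408.

0.44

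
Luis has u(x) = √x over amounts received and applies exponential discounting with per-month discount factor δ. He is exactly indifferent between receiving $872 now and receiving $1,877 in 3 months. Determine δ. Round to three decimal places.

δ ≈ 0.880

Indifference means u(872) = δ^3 · u(1877), so δ^3 = u(872)/u(1877).
With u(x) = √x: δ^3 = √872/√1877 = √(872/1877) = 0.68159.
Taking the cube root: δ = 0.68159^(1/3) ≈ 0.880.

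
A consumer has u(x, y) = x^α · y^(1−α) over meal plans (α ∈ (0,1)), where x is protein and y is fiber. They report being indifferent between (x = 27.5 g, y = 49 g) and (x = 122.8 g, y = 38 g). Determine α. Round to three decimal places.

α ≈ 0.145

The Cobb–Douglas utilities coincide, so 27.5^α·49^(1−α) = 122.8^α·38^(1−α).
Rearrange to (27.5/122.8)^α = (38/49)^(1−α) and take logs: α·-1.496371 = (1−α)·-0.254234.
With A = -1.496371 and B = -0.254234: α·A = (1−α)·B, so α = B/(A+B) = -0.254234/-1.750605 ≈ 0.145.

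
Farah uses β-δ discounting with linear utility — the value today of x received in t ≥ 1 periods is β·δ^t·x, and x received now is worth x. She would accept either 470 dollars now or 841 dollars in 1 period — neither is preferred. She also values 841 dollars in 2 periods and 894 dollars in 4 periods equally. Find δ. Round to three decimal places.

δ ≈ 0.970

Both payoffs in the second observation are in the future, so β drops out: δ^2·841 = δ^4·894 ⇒ δ^2 = 841/894 = 0.94072, so δ = 0.96991.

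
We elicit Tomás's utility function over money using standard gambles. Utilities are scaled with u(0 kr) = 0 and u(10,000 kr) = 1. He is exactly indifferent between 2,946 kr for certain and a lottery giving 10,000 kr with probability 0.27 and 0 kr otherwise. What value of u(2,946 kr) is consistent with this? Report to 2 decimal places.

0.27

u(2,946 kr) equals the lottery's expected utility: 0.27·1 + 0.73·0 = 0.27.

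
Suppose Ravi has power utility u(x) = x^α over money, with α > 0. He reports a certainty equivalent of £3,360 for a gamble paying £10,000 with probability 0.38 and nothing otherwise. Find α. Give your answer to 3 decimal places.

α ≈ 0.887

EU(lottery) = 0.38·10000^α + 0.62·0 = 0.38·10000^α.
Equating: 3360^α = 0.38·10000^α, i.e. 0.3360^α = 0.38.
Taking logs: α·ln(3360/10000) = ln(0.38), so α = -0.967584 / -1.090644 ≈ 0.887.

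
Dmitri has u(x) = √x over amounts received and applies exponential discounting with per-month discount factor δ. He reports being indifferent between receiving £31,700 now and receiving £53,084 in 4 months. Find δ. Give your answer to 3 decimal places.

δ ≈ 0.938

The payoff in 4 months is discounted by δ^4, so u(31700) = δ^4·u(53084) and δ^4 = u(31700)/u(53084).
With u(x) = √x: δ^4 = √31700/√53084 = √(31700/53084) = 0.77277.
Taking the 4th root: δ = 0.77277^(1/4) ≈ 0.938.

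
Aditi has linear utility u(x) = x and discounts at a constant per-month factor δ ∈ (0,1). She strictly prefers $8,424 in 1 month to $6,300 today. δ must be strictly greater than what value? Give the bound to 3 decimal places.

Comparing present values: 6300 < δ·8424.
Dividing through by 8424 gives δ > 0.74786.

δ > 0.748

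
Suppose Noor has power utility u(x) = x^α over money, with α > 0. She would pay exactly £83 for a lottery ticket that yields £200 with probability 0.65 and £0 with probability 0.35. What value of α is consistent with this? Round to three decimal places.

α ≈ 0.490

The lottery's expected utility is 0.65·u(200) + 0.35·u(0) = 0.65·200^α (since u(0) = 0 for α > 0).
Setting u(83) equal to that: 83^α = 0.65·200^α ⇒ (83/200)^α = 0.65.
Take logs: α = ln 0.65 / ln(83/200) ≈ 0.48982.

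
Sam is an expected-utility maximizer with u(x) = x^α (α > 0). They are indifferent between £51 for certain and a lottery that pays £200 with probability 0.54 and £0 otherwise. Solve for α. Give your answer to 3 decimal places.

α ≈ 0.451

The lottery's expected utility is 0.54·u(200) + 0.46·u(0) = 0.54·200^α (since u(0) = 0 for α > 0).
Indifference: 51^α = 0.54·200^α, so (51/200)^α = 0.54.
Take logs: α = ln 0.54 / ln(51/200) ≈ 0.45093.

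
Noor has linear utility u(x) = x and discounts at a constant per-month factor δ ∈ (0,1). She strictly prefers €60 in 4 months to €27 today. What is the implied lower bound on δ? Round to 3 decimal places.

Under u(x) = x this choice says 27 < δ^4·60.
Dividing by 60: δ^4 > 0.45000. Both sides are positive, so the 4th root keeps the direction.
δ > (27/60)^(1/4) ≈ 0.819.

δ > 0.819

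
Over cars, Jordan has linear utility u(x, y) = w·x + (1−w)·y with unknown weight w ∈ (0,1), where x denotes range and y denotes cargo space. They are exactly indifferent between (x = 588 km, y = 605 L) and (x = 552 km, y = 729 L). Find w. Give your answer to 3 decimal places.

Equating utilities: w·588 + (1−w)·605 = w·552 + (1−w)·729.
w·(588−552) = (1−w)·(729−605), i.e. w·36 = (1−w)·124.
So w/(1−w) = 124/36 = 3.4444, giving w = 124/(36+124) = 0.775.

w = 0.775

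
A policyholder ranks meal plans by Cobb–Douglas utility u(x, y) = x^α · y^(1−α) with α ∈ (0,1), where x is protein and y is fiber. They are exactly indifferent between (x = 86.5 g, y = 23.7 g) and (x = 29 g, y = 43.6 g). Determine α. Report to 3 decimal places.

Indifference: 86.5^α · 23.7^(1−α) = 29^α · 43.6^(1−α).
(86.5/29)^α = (43.6/23.7)^(1−α); take logs: α·ln(86.5/29) = (1−α)·ln(43.6/23.7), i.e. α·1.092849 = (1−α)·0.609582.
With A = 1.092849 and B = 0.609582: α·A = (1−α)·B, so α = B/(A+B) = 0.609582/1.702431 ≈ 0.358.

α ≈ 0.358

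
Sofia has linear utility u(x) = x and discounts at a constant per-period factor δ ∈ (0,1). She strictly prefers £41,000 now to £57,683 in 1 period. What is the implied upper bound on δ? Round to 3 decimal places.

δ < 0.711

The preference means 41000 > δ·57683.
So δ < 41000/57683 = 0.71078.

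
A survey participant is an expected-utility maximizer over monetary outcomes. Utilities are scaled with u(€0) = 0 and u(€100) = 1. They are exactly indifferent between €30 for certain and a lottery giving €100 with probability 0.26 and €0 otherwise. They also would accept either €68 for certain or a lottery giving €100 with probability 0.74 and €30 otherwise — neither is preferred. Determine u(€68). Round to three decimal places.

0.808

From the first indifference, u(€30) = 0.26·u(€100) + 0.74·u(€0) = 0.26·1 + 0.74·0 = 0.26.
Chaining: u(€68) = 0.74·1.00 + 0.26·0.26 = 0.8076.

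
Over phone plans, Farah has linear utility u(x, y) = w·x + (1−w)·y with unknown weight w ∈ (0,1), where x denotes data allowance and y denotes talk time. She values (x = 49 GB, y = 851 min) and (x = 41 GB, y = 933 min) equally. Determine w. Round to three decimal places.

Equating utilities: w·49 + (1−w)·851 = w·41 + (1−w)·933.
Rearranging, 8·w − 82·(1−w) = 0.
So w/(1−w) = 82/8 = 10.2500, giving w = 82/(8+82) = 0.911.

w = 0.911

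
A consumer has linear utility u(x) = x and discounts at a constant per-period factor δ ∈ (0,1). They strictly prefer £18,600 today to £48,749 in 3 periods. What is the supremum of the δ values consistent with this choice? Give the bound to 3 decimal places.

δ < 0.725

The preference means 18600 > δ^3·48749.
So δ^3 < 18600/48749 = 0.38155; taking the cube root of both positive sides preserves the inequality.
δ < (18600/48749)^(1/3) ≈ 0.725.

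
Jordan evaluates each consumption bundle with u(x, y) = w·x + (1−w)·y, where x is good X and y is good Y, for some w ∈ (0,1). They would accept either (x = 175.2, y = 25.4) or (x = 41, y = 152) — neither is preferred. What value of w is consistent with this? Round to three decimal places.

Indifference: w·175.2 + (1−w)·25.4 = w·41 + (1−w)·152.
w·(175.2−41) = (1−w)·(152−25.4), i.e. w·134.2 = (1−w)·126.6.
Hence w = 126.6/(134.2+126.6) = 126.6/260.8 = 0.485.

w = 0.485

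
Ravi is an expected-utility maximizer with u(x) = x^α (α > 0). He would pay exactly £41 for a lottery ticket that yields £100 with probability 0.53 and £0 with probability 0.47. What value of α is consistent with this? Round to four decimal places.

α ≈ 0.7121

The lottery's expected utility is 0.53·u(100) + 0.47·u(0) = 0.53·100^α (since u(0) = 0 for α > 0).
Setting u(41) equal to that: 41^α = 0.53·100^α ⇒ (41/100)^α = 0.53.
Take logs: α = ln 0.53 / ln(41/100) ≈ 0.712068.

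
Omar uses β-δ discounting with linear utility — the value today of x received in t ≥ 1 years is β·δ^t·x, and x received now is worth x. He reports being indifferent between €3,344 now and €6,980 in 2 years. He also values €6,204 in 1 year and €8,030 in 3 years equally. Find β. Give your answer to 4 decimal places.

Both payoffs in the second observation are in the future, so β drops out: δ^1·6204 = δ^3·8030 ⇒ δ^2 = 6204/8030 = 0.77260, so δ = 0.87898.
Substituting δ into 3344 = β·δ^2·6980: β = 3344/(5392.767) ≈ 0.6201.

β ≈ 0.6201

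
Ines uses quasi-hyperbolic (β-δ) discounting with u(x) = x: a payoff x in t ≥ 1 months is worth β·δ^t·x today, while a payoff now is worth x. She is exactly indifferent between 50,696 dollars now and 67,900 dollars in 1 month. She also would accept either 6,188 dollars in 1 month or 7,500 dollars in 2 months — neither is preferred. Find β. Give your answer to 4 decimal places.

From the later pair, β·δ^1·6188 = β·δ^2·7500; dividing through, δ = 6188/7500 = 0.82507.
Substituting δ into 50696 = β·δ·67900: β = 50696/(56022.027) ≈ 0.9049.

β ≈ 0.9049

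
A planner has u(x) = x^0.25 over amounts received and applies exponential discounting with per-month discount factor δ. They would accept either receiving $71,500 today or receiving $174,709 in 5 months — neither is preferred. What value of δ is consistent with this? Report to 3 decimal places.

δ ≈ 0.956

The payoff in 5 months is discounted by δ^5, so u(71500) = δ^5·u(174709) and δ^5 = u(71500)/u(174709).
With u(x) = x^0.25: δ^5 = 71500^0.25/174709^0.25 = (71500/174709)^0.25 = 0.79983.
So δ = 0.79983^(1/5) ≈ 0.956.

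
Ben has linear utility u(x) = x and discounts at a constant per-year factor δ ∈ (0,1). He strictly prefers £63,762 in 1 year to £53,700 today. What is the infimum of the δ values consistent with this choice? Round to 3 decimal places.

Comparing present values: 53700 < δ·63762.
So δ > 53700/63762 = 0.84219.

δ > 0.842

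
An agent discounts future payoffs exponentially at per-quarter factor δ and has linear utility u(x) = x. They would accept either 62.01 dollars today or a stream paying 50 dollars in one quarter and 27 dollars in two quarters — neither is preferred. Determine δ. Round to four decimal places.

The stream is worth 50δ + 27δ² today, so 50δ + 27δ² = 62.01.
Rearranged: 27δ² + 50δ − 62.01 = 0.
By the quadratic formula (taking the positive root), δ = (−50 + √9197.08) / 54 ≈ 0.8500.

δ ≈ 0.8500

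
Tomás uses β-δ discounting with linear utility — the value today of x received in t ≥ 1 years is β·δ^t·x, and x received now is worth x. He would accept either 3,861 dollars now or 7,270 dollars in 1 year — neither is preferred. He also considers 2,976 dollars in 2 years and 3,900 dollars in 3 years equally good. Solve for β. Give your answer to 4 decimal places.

The second indifference involves only future payoffs, so β cancels: β·δ^2·2976 = β·δ^3·3900, giving δ = 2976/3900 = 0.76308.
Substituting δ into 3861 = β·δ·7270: β = 3861/(5547.569) ≈ 0.6960.

β ≈ 0.6960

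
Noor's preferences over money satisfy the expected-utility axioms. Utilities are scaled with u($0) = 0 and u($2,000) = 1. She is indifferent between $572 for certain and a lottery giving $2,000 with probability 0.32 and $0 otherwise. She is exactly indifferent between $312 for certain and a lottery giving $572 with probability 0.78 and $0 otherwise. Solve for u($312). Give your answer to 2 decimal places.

First, u($572) = 0.32·u($2,000) + 0.68·u($0) = 0.32.
Chaining: u($312) = 0.78·0.32 + 0.22·0.00 = 0.2496.

0.25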